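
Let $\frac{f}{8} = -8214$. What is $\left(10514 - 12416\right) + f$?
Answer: $-67614$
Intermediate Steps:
$f = -65712$ ($f = 8 \left(-8214\right) = -65712$)
$\left(10514 - 12416\right) + f = \left(10514 - 12416\right) - 65712 = -1902 - 65712 = -67614$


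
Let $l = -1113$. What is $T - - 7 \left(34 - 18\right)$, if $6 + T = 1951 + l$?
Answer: $944$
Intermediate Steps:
$T = 832$ ($T = -6 + \left(1951 - 1113\right) = -6 + 838 = 832$)
$T - - 7 \left(34 - 18\right) = 832 - - 7 \left(34 - 18\right) = 832 - \left(-7\right) 16 = 832 - -112 = 832 + 112 = 944$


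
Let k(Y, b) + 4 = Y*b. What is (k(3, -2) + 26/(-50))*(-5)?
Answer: 263/5 ≈ 52.600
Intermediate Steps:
k(Y, b) = -4 + Y*b
(k(3, -2) + 26/(-50))*(-5) = ((-4 + 3*(-2)) + 26/(-50))*(-5) = ((-4 - 6) + 26*(-1/50))*(-5) = (-10 - 13/25)*(-5) = -263/25*(-5) = 263/5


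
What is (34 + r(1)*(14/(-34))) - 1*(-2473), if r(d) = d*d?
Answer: 42612/17 ≈ 2506.6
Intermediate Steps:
r(d) = d**2
(34 + r(1)*(14/(-34))) - 1*(-2473) = (34 + 1**2*(14/(-34))) - 1*(-2473) = (34 + 1*(14*(-1/34))) + 2473 = (34 + 1*(-7/17)) + 2473 = (34 - 7/17) + 2473 = 571/17 + 2473 = 42612/17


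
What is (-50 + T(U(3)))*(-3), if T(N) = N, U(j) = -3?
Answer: 159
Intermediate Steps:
(-50 + T(U(3)))*(-3) = (-50 - 3)*(-3) = -53*(-3) = 159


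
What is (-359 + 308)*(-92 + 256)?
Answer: -8364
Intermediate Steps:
(-359 + 308)*(-92 + 256) = -51*164 = -8364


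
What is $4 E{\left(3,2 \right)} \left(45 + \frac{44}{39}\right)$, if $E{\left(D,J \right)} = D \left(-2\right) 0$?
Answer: $0$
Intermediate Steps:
$E{\left(D,J \right)} = 0$ ($E{\left(D,J \right)} = - 2 D 0 = 0$)
$4 E{\left(3,2 \right)} \left(45 + \frac{44}{39}\right) = 4 \cdot 0 \left(45 + \frac{44}{39}\right) = 0 \left(45 + 44 \cdot \frac{1}{39}\right) = 0 \left(45 + \frac{44}{39}\right) = 0 \cdot \frac{1799}{39} = 0$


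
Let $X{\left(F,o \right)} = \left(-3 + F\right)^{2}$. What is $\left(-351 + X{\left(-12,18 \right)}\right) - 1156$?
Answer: $-1282$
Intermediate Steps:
$\left(-351 + X{\left(-12,18 \right)}\right) - 1156 = \left(-351 + \left(-3 - 12\right)^{2}\right) - 1156 = \left(-351 + \left(-15\right)^{2}\right) - 1156 = \left(-351 + 225\right) - 1156 = -126 - 1156 = -1282$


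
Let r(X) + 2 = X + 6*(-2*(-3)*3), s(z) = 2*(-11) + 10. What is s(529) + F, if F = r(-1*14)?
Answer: 80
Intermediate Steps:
s(z) = -12 (s(z) = -22 + 10 = -12)
r(X) = 106 + X (r(X) = -2 + (X + 6*(-2*(-3)*3)) = -2 + (X + 6*(6*3)) = -2 + (X + 6*18) = -2 + (X + 108) = -2 + (108 + X) = 106 + X)
F = 92 (F = 106 - 1*14 = 106 - 14 = 92)
s(529) + F = -12 + 92 = 80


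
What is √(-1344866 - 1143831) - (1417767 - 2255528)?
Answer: 837761 + I*√2488697 ≈ 8.3776e+5 + 1577.6*I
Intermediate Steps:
√(-1344866 - 1143831) - (1417767 - 2255528) = √(-2488697) - 1*(-837761) = I*√2488697 + 837761 = 837761 + I*√2488697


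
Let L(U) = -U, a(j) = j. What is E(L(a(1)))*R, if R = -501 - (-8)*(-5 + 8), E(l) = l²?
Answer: -477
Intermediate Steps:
R = -477 (R = -501 - (-8)*3 = -501 - 1*(-24) = -501 + 24 = -477)
E(L(a(1)))*R = (-1*1)²*(-477) = (-1)²*(-477) = 1*(-477) = -477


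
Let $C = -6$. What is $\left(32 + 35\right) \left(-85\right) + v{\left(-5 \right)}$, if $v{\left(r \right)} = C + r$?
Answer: $-5706$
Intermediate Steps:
$v{\left(r \right)} = -6 + r$
$\left(32 + 35\right) \left(-85\right) + v{\left(-5 \right)} = \left(32 + 35\right) \left(-85\right) - 11 = 67 \left(-85\right) - 11 = -5695 - 11 = -5706$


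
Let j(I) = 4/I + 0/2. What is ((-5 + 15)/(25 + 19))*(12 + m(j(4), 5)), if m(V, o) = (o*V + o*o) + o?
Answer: 235/22 ≈ 10.682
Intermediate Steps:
j(I) = 4/I (j(I) = 4/I + 0*(½) = 4/I + 0 = 4/I)
m(V, o) = o + o² + V*o (m(V, o) = (V*o + o²) + o = (o² + V*o) + o = o + o² + V*o)
((-5 + 15)/(25 + 19))*(12 + m(j(4), 5)) = ((-5 + 15)/(25 + 19))*(12 + 5*(1 + 4/4 + 5)) = (10/44)*(12 + 5*(1 + 4*(¼) + 5)) = (10*(1/44))*(12 + 5*(1 + 1 + 5)) = 5*(12 + 5*7)/22 = 5*(12 + 35)/22 = (5/22)*47 = 235/22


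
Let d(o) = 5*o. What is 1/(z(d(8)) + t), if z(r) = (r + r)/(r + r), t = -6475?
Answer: -1/6474 ≈ -0.00015446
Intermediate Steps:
z(r) = 1 (z(r) = (2*r)/((2*r)) = (2*r)*(1/(2*r)) = 1)
1/(z(d(8)) + t) = 1/(1 - 6475) = 1/(-6474) = -1/6474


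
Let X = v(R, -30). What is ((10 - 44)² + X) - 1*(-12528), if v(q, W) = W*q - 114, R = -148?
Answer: 18010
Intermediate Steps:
v(q, W) = -114 + W*q
X = 4326 (X = -114 - 30*(-148) = -114 + 4440 = 4326)
((10 - 44)² + X) - 1*(-12528) = ((10 - 44)² + 4326) - 1*(-12528) = ((-34)² + 4326) + 12528 = (1156 + 4326) + 12528 = 5482 + 12528 = 18010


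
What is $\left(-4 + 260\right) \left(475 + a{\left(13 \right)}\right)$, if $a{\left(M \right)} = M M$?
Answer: $164864$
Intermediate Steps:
$a{\left(M \right)} = M^{2}$
$\left(-4 + 260\right) \left(475 + a{\left(13 \right)}\right) = \left(-4 + 260\right) \left(475 + 13^{2}\right) = 256 \left(475 + 169\right) = 256 \cdot 644 = 164864$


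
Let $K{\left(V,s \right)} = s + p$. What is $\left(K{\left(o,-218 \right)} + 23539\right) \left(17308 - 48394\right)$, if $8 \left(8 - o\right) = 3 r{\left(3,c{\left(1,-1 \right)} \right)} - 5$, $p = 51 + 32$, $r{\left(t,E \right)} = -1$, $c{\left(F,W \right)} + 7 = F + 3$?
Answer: $-727536744$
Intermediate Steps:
$c{\left(F,W \right)} = -4 + F$ ($c{\left(F,W \right)} = -7 + \left(F + 3\right) = -7 + \left(3 + F\right) = -4 + F$)
$p = 83$
$o = 9$ ($o = 8 - \frac{3 \left(-1\right) - 5}{8} = 8 - \frac{-3 - 5}{8} = 8 - -1 = 8 + 1 = 9$)
$K{\left(V,s \right)} = 83 + s$ ($K{\left(V,s \right)} = s + 83 = 83 + s$)
$\left(K{\left(o,-218 \right)} + 23539\right) \left(17308 - 48394\right) = \left(\left(83 - 218\right) + 23539\right) \left(17308 - 48394\right) = \left(-135 + 23539\right) \left(-31086\right) = 23404 \left(-31086\right) = -727536744$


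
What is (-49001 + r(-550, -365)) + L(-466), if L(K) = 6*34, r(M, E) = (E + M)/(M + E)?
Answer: -48796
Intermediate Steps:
r(M, E) = 1 (r(M, E) = (E + M)/(E + M) = 1)
L(K) = 204
(-49001 + r(-550, -365)) + L(-466) = (-49001 + 1) + 204 = -49000 + 204 = -48796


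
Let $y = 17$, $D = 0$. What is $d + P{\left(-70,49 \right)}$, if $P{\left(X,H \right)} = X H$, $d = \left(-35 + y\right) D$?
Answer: $-3430$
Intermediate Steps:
$d = 0$ ($d = \left(-35 + 17\right) 0 = \left(-18\right) 0 = 0$)
$P{\left(X,H \right)} = H X$
$d + P{\left(-70,49 \right)} = 0 + 49 \left(-70\right) = 0 - 3430 = -3430$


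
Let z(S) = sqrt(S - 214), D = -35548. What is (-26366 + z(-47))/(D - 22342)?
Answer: 13183/28945 - 3*I*sqrt(29)/57890 ≈ 0.45545 - 0.00027907*I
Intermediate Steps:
z(S) = sqrt(-214 + S)
(-26366 + z(-47))/(D - 22342) = (-26366 + sqrt(-214 - 47))/(-35548 - 22342) = (-26366 + sqrt(-261))/(-57890) = (-26366 + 3*I*sqrt(29))*(-1/57890) = 13183/28945 - 3*I*sqrt(29)/57890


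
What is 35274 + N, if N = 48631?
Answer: 83905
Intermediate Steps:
35274 + N = 35274 + 48631 = 83905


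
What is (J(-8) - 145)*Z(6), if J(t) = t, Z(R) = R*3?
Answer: -2754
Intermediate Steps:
Z(R) = 3*R
(J(-8) - 145)*Z(6) = (-8 - 145)*(3*6) = -153*18 = -2754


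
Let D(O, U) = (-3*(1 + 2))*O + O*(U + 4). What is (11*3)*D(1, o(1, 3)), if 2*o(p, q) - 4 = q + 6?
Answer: 99/2 ≈ 49.500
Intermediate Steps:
o(p, q) = 5 + q/2 (o(p, q) = 2 + (q + 6)/2 = 2 + (6 + q)/2 = 2 + (3 + q/2) = 5 + q/2)
D(O, U) = -9*O + O*(4 + U) (D(O, U) = (-3*3)*O + O*(4 + U) = -9*O + O*(4 + U))
(11*3)*D(1, o(1, 3)) = (11*3)*(1*(-5 + (5 + (½)*3))) = 33*(1*(-5 + (5 + 3/2))) = 33*(1*(-5 + 13/2)) = 33*(1*(3/2)) = 33*(3/2) = 99/2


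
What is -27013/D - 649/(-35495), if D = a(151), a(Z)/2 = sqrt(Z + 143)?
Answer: 649/35495 - 3859*sqrt(6)/12 ≈ -787.70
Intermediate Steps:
a(Z) = 2*sqrt(143 + Z) (a(Z) = 2*sqrt(Z + 143) = 2*sqrt(143 + Z))
D = 14*sqrt(6) (D = 2*sqrt(143 + 151) = 2*sqrt(294) = 2*(7*sqrt(6)) = 14*sqrt(6) ≈ 34.293)
-27013/D - 649/(-35495) = -27013*sqrt(6)/84 - 649/(-35495) = -3859*sqrt(6)/12 - 649*(-1/35495) = -3859*sqrt(6)/12 + 649/35495 = 649/35495 - 3859*sqrt(6)/12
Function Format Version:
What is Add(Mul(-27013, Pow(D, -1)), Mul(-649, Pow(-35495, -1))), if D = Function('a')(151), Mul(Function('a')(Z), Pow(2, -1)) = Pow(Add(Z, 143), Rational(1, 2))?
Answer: Add(Rational(649, 35495), Mul(Rational(-3859, 12), Pow(6, Rational(1, 2)))) ≈ -787.70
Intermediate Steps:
Function('a')(Z) = Mul(2, Pow(Add(143, Z), Rational(1, 2))) (Function('a')(Z) = Mul(2, Pow(Add(Z, 143), Rational(1, 2))) = Mul(2, Pow(Add(143, Z), Rational(1, 2))))
D = Mul(14, Pow(6, Rational(1, 2))) (D = Mul(2, Pow(Add(143, 151), Rational(1, 2))) = Mul(2, Pow(294, Rational(1, 2))) = Mul(2, Mul(7, Pow(6, Rational(1, 2)))) = Mul(14, Pow(6, Rational(1, 2))) ≈ 34.293)
Add(Mul(-27013, Pow(D, -1)), Mul(-649, Pow(-35495, -1))) = Add(Mul(-27013, Pow(Mul(14, Pow(6, Rational(1, 2))), -1)), Mul(-649, Pow(-35495, -1))) = Add(Mul(-27013, Mul(Rational(1, 84), Pow(6, Rational(1, 2)))), Mul(-649, Rational(-1, 35495))) = Add(Mul(Rational(-3859, 12), Pow(6, Rational(1, 2))), Rational(649, 35495)) = Add(Rational(649, 35495), Mul(Rational(-3859, 12), Pow(6, Rational(1, 2))))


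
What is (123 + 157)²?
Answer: 78400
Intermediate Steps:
(123 + 157)² = 280² = 78400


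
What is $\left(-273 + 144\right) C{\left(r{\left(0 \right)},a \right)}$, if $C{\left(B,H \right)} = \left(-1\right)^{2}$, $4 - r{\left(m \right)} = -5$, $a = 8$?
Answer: $-129$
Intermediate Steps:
$r{\left(m \right)} = 9$ ($r{\left(m \right)} = 4 - -5 = 4 + 5 = 9$)
$C{\left(B,H \right)} = 1$
$\left(-273 + 144\right) C{\left(r{\left(0 \right)},a \right)} = \left(-273 + 144\right) 1 = \left(-129\right) 1 = -129$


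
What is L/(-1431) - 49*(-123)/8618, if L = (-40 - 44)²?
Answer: -5798219/1370262 ≈ -4.2315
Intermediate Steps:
L = 7056 (L = (-84)² = 7056)
L/(-1431) - 49*(-123)/8618 = 7056/(-1431) - 49*(-123)/8618 = 7056*(-1/1431) + 6027*(1/8618) = -784/159 + 6027/8618 = -5798219/1370262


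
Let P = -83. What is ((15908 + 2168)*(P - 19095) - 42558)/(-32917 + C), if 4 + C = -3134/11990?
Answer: 61132088105/5804793 ≈ 10531.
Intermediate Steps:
C = -25547/5995 (C = -4 - 3134/11990 = -4 - 3134*1/11990 = -4 - 1567/5995 = -25547/5995 ≈ -4.2614)
((15908 + 2168)*(P - 19095) - 42558)/(-32917 + C) = ((15908 + 2168)*(-83 - 19095) - 42558)/(-32917 - 25547/5995) = (18076*(-19178) - 42558)/(-197362962/5995) = (-346661528 - 42558)*(-5995/197362962) = -346704086*(-5995/197362962) = 61132088105/5804793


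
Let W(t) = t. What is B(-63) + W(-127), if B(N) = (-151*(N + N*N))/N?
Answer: 9235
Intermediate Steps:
B(N) = (-151*N - 151*N**2)/N (B(N) = (-151*(N + N**2))/N = (-151*N - 151*N**2)/N)
B(-63) + W(-127) = (-151 - 151*(-63)) - 127 = (-151 + 9513) - 127 = 9362 - 127 = 9235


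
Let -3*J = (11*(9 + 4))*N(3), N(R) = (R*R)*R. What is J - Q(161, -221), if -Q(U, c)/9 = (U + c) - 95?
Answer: -2682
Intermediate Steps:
N(R) = R³ (N(R) = R²*R = R³)
Q(U, c) = 855 - 9*U - 9*c (Q(U, c) = -9*((U + c) - 95) = -9*(-95 + U + c) = 855 - 9*U - 9*c)
J = -1287 (J = -11*(9 + 4)*3³/3 = -11*13*27/3 = -143*27/3 = -⅓*3861 = -1287)
J - Q(161, -221) = -1287 - (855 - 9*161 - 9*(-221)) = -1287 - (855 - 1449 + 1989) = -1287 - 1*1395 = -1287 - 1395 = -2682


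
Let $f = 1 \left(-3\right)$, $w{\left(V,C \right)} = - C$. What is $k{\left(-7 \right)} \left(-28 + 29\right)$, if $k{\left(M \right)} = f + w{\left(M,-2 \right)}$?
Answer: $-1$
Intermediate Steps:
$f = -3$
$k{\left(M \right)} = -1$ ($k{\left(M \right)} = -3 - -2 = -3 + 2 = -1$)
$k{\left(-7 \right)} \left(-28 + 29\right) = - (-28 + 29) = \left(-1\right) 1 = -1$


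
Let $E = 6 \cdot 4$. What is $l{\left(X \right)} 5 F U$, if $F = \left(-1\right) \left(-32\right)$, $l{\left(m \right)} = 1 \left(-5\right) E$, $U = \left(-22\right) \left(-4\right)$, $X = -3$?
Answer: $-1689600$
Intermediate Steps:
$U = 88$
$E = 24$
$l{\left(m \right)} = -120$ ($l{\left(m \right)} = 1 \left(-5\right) 24 = \left(-5\right) 24 = -120$)
$F = 32$
$l{\left(X \right)} 5 F U = \left(-120\right) 5 \cdot 32 \cdot 88 = \left(-600\right) 32 \cdot 88 = \left(-19200\right) 88 = -1689600$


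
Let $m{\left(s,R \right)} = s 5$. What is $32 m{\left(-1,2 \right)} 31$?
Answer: $-4960$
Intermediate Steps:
$m{\left(s,R \right)} = 5 s$
$32 m{\left(-1,2 \right)} 31 = 32 \cdot 5 \left(-1\right) 31 = 32 \left(-5\right) 31 = \left(-160\right) 31 = -4960$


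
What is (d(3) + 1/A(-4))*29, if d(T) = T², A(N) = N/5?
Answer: 899/4 ≈ 224.75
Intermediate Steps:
A(N) = N/5 (A(N) = N*(⅕) = N/5)
(d(3) + 1/A(-4))*29 = (3² + 1/((⅕)*(-4)))*29 = (9 + 1/(-⅘))*29 = (9 - 5/4)*29 = (31/4)*29 = 899/4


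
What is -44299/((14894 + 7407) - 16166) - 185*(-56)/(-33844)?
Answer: -390703489/51908235 ≈ -7.5268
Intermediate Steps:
-44299/((14894 + 7407) - 16166) - 185*(-56)/(-33844) = -44299/(22301 - 16166) + 10360*(-1/33844) = -44299/6135 - 2590/8461 = -390703489/51908235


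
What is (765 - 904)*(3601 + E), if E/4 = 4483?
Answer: -2993087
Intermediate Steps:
E = 17932 (E = 4*4483 = 17932)
(765 - 904)*(3601 + E) = (765 - 904)*(3601 + 17932) = -139*21533 = -2993087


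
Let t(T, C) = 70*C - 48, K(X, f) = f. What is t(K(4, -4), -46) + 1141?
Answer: -2127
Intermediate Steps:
t(T, C) = -48 + 70*C
t(K(4, -4), -46) + 1141 = (-48 + 70*(-46)) + 1141 = (-48 - 3220) + 1141 = -3268 + 1141 = -2127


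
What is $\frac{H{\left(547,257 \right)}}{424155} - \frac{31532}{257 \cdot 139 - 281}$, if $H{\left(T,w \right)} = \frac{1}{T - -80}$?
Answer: $- \frac{42352442111}{47604188115} \approx -0.88968$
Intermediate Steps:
$H{\left(T,w \right)} = \frac{1}{80 + T}$ ($H{\left(T,w \right)} = \frac{1}{T + 80} = \frac{1}{80 + T}$)
$\frac{H{\left(547,257 \right)}}{424155} - \frac{31532}{257 \cdot 139 - 281} = \frac{1}{\left(80 + 547\right) 424155} - \frac{31532}{257 \cdot 139 - 281} = \frac{1}{627} \cdot \frac{1}{424155} - \frac{31532}{35723 - 281} = \frac{1}{627} \cdot \frac{1}{424155} - \frac{31532}{35442} = \frac{1}{265945185} - \frac{15766}{17721} = - \frac{42352442111}{47604188115}$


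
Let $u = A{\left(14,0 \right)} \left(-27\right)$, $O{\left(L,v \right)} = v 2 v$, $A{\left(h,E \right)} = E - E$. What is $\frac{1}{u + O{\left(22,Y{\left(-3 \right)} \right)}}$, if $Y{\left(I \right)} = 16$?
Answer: $\frac{1}{512} \approx 0.0019531$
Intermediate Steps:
$A{\left(h,E \right)} = 0$
$O{\left(L,v \right)} = 2 v^{2}$ ($O{\left(L,v \right)} = 2 v v = 2 v^{2}$)
$u = 0$ ($u = 0 \left(-27\right) = 0$)
$\frac{1}{u + O{\left(22,Y{\left(-3 \right)} \right)}} = \frac{1}{0 + 2 \cdot 16^{2}} = \frac{1}{0 + 2 \cdot 256} = \frac{1}{0 + 512} = \frac{1}{512}$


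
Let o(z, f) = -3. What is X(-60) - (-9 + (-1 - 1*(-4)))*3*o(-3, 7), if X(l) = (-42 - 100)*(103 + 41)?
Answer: -20502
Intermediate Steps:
X(l) = -20448 (X(l) = -142*144 = -20448)
X(-60) - (-9 + (-1 - 1*(-4)))*3*o(-3, 7) = -20448 - (-9 + (-1 - 1*(-4)))*3*(-3) = -20448 - (-9 + (-1 + 4))*3*(-3) = -20448 - (-9 + 3)*3*(-3) = -20448 - (-6*3)*(-3) = -20448 - (-18)*(-3) = -20448 - 1*54 = -20448 - 54 = -20502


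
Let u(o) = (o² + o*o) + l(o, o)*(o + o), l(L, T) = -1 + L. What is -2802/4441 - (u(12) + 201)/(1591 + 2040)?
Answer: -13518135/16125271 ≈ -0.83832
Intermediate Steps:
u(o) = 2*o² + 2*o*(-1 + o) (u(o) = (o² + o*o) + (-1 + o)*(o + o) = (o² + o²) + (-1 + o)*(2*o) = 2*o² + 2*o*(-1 + o))
-2802/4441 - (u(12) + 201)/(1591 + 2040) = -2802/4441 - (2*12*(-1 + 2*12) + 201)/(1591 + 2040) = -2802*1/4441 - (2*12*(-1 + 24) + 201)/3631 = -2802/4441 - (2*12*23 + 201)/3631 = -2802/4441 - (552 + 201)/3631 = -2802/4441 - 753/3631 = -13518135/16125271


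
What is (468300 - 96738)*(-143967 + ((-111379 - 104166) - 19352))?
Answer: -140771465568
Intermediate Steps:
(468300 - 96738)*(-143967 + ((-111379 - 104166) - 19352)) = 371562*(-143967 + (-215545 - 19352)) = 371562*(-143967 - 234897) = 371562*(-378864) = -140771465568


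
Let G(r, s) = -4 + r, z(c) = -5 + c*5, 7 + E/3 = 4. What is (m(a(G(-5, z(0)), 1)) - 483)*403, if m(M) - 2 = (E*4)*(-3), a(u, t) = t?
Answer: -150319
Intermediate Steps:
E = -9 (E = -21 + 3*4 = -21 + 12 = -9)
z(c) = -5 + 5*c
m(M) = 110 (m(M) = 2 - 9*4*(-3) = 2 - 36*(-3) = 2 + 108 = 110)
(m(a(G(-5, z(0)), 1)) - 483)*403 = (110 - 483)*403 = -373*403 = -150319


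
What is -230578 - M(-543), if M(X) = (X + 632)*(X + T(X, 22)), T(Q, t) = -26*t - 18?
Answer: -129741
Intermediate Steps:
T(Q, t) = -18 - 26*t
M(X) = (-590 + X)*(632 + X) (M(X) = (X + 632)*(X + (-18 - 26*22)) = (632 + X)*(X + (-18 - 572)) = (632 + X)*(X - 590) = (632 + X)*(-590 + X) = (-590 + X)*(632 + X))
-230578 - M(-543) = -230578 - (-372880 + (-543)² + 42*(-543)) = -230578 - (-372880 + 294849 - 22806) = -230578 - 1*(-100837) = -230578 + 100837 = -129741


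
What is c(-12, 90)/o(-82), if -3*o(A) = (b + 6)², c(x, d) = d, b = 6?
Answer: -15/8 ≈ -1.8750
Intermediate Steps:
o(A) = -48 (o(A) = -(6 + 6)²/3 = -⅓*12² = -⅓*144 = -48)
c(-12, 90)/o(-82) = 90/(-48) = 90*(-1/48) = -15/8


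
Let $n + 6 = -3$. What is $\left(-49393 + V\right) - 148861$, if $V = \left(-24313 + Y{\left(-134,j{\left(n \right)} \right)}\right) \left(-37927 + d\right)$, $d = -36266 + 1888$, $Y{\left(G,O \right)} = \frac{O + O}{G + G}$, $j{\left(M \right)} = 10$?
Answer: $\frac{117769826662}{67} \approx 1.7578 \cdot 10^{9}$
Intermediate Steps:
$n = -9$ ($n = -6 - 3 = -9$)
$Y{\left(G,O \right)} = \frac{O}{G}$ ($Y{\left(G,O \right)} = \frac{2 O}{2 G} = 2 O \frac{1}{2 G} = \frac{O}{G}$)
$d = -34378$
$V = \frac{117783109680}{67}$ ($V = \left(-24313 + \frac{10}{-134}\right) \left(-37927 - 34378\right) = \left(-24313 + 10 \left(- \frac{1}{134}\right)\right) \left(-72305\right) = \left(-24313 - \frac{5}{67}\right) \left(-72305\right) = \left(- \frac{1628976}{67}\right) \left(-72305\right) = \frac{117783109680}{67} \approx 1.758 \cdot 10^{9}$)
$\left(-49393 + V\right) - 148861 = \left(-49393 + \frac{117783109680}{67}\right) - 148861 = \frac{117779800349}{67} - 148861 = \frac{117769826662}{67}$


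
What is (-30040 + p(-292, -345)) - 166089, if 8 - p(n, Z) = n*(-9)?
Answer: -198749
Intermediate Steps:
p(n, Z) = 8 + 9*n (p(n, Z) = 8 - n*(-9) = 8 - (-9)*n = 8 + 9*n)
(-30040 + p(-292, -345)) - 166089 = (-30040 + (8 + 9*(-292))) - 166089 = (-30040 + (8 - 2628)) - 166089 = (-30040 - 2620) - 166089 = -32660 - 166089 = -198749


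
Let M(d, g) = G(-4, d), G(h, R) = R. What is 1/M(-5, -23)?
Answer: -⅕ ≈ -0.20000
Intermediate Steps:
M(d, g) = d
1/M(-5, -23) = 1/(-5) = -⅕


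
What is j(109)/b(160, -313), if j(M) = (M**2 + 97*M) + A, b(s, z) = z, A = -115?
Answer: -22339/313 ≈ -71.371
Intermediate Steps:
j(M) = -115 + M**2 + 97*M (j(M) = (M**2 + 97*M) - 115 = -115 + M**2 + 97*M)
j(109)/b(160, -313) = (-115 + 109**2 + 97*109)/(-313) = (-115 + 11881 + 10573)*(-1/313) = 22339*(-1/313) = -22339/313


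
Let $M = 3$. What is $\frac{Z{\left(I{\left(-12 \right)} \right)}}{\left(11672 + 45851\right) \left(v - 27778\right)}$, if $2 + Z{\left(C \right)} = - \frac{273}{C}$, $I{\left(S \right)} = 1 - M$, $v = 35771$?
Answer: $\frac{269}{919562678} \approx 2.9253 \cdot 10^{-7}$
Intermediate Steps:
$I{\left(S \right)} = -2$ ($I{\left(S \right)} = 1 - 3 = -2$)
$Z{\left(C \right)} = -2 - \frac{273}{C}$
$\frac{Z{\left(I{\left(-12 \right)} \right)}}{\left(11672 + 45851\right) \left(v - 27778\right)} = \frac{-2 - \frac{273}{-2}}{\left(11672 + 45851\right) \left(35771 - 27778\right)} = \frac{-2 - - \frac{273}{2}}{57523 \cdot 7993} = \frac{-2 + \frac{273}{2}}{459781339} = \frac{269}{2} \cdot \frac{1}{459781339} = \frac{269}{919562678}$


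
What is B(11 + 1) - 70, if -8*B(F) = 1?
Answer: -561/8 ≈ -70.125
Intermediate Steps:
B(F) = -⅛ (B(F) = -⅛*1 = -⅛)
B(11 + 1) - 70 = -⅛ - 70 = -561/8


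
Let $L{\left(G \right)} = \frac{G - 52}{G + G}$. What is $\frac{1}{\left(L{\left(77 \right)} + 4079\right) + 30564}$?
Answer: $\frac{154}{5335047} \approx 2.8866 \cdot 10^{-5}$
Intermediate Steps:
$L{\left(G \right)} = \frac{-52 + G}{2 G}$
$\frac{1}{\left(L{\left(77 \right)} + 4079\right) + 30564} = \frac{1}{\left(\frac{-52 + 77}{2 \cdot 77} + 4079\right) + 30564} = \frac{1}{\left(\frac{1}{2} \cdot \frac{1}{77} \cdot 25 + 4079\right) + 30564} = \frac{1}{\left(\frac{25}{154} + 4079\right) + 30564} = \frac{1}{\frac{628191}{154} + 30564} = \frac{1}{\frac{5335047}{154}} = \frac{154}{5335047}$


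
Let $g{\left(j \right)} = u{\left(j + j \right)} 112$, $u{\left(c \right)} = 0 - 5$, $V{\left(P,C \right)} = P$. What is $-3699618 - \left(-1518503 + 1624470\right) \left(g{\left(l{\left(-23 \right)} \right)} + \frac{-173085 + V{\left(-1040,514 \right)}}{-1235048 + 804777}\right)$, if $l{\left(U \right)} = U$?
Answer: $\frac{23922645311567}{430271} \approx 5.5599 \cdot 10^{7}$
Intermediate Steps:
$u{\left(c \right)} = -5$ ($u{\left(c \right)} = 0 - 5 = -5$)
$g{\left(j \right)} = -560$ ($g{\left(j \right)} = \left(-5\right) 112 = -560$)
$-3699618 - \left(-1518503 + 1624470\right) \left(g{\left(l{\left(-23 \right)} \right)} + \frac{-173085 + V{\left(-1040,514 \right)}}{-1235048 + 804777}\right) = -3699618 - \left(-1518503 + 1624470\right) \left(-560 + \frac{-173085 - 1040}{-1235048 + 804777}\right) = -3699618 - 105967 \left(-560 - \frac{174125}{-430271}\right) = -3699618 - 105967 \left(-560 - - \frac{174125}{430271}\right) = -3699618 - 105967 \left(-560 + \frac{174125}{430271}\right) = -3699618 - 105967 \left(- \frac{240777635}{430271}\right) = -3699618 - - \frac{25514483648045}{430271} = -3699618 + \frac{25514483648045}{430271} = \frac{23922645311567}{430271}$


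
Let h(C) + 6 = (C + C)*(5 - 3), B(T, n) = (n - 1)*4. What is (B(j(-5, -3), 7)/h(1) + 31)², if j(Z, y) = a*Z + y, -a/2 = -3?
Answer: 361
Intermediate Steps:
a = 6 (a = -2*(-3) = 6)
j(Z, y) = y + 6*Z (j(Z, y) = 6*Z + y = y + 6*Z)
B(T, n) = -4 + 4*n (B(T, n) = (-1 + n)*4 = -4 + 4*n)
h(C) = -6 + 4*C (h(C) = -6 + (C + C)*(5 - 3) = -6 + (2*C)*2 = -6 + 4*C)
(B(j(-5, -3), 7)/h(1) + 31)² = ((-4 + 4*7)/(-6 + 4*1) + 31)² = ((-4 + 28)/(-6 + 4) + 31)² = (24/(-2) + 31)² = (24*(-½) + 31)² = (-12 + 31)² = 19² = 361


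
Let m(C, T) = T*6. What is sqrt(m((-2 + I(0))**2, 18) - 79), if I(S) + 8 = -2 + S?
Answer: sqrt(29) ≈ 5.3852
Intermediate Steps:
I(S) = -10 + S (I(S) = -8 + (-2 + S) = -10 + S)
m(C, T) = 6*T
sqrt(m((-2 + I(0))**2, 18) - 79) = sqrt(6*18 - 79) = sqrt(108 - 79) = sqrt(29)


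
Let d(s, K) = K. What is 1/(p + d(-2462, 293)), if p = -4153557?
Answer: -1/4153264 ≈ -2.4077e-7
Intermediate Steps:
1/(p + d(-2462, 293)) = 1/(-4153557 + 293) = 1/(-4153264) = -1/4153264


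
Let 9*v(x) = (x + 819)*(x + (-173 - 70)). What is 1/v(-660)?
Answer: -1/15953 ≈ -6.2684e-5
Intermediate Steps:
v(x) = (-243 + x)*(819 + x)/9 (v(x) = ((x + 819)*(x + (-173 - 70)))/9 = ((819 + x)*(x - 243))/9 = ((819 + x)*(-243 + x))/9 = ((-243 + x)*(819 + x))/9 = (-243 + x)*(819 + x)/9)
1/v(-660) = 1/(-22113 + 64*(-660) + (⅑)*(-660)²) = 1/(-22113 - 42240 + (⅑)*435600) = 1/(-22113 - 42240 + 48400) = 1/(-15953) = -1/15953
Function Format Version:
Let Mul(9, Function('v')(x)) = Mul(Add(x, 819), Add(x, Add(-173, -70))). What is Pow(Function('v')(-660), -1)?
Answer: Rational(-1, 15953) ≈ -6.2684e-5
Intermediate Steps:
Function('v')(x) = Mul(Rational(1, 9), Add(-243, x), Add(819, x)) (Function('v')(x) = Mul(Rational(1, 9), Mul(Add(x, 819), Add(x, Add(-173, -70)))) = Mul(Rational(1, 9), Mul(Add(819, x), Add(x, -243))) = Mul(Rational(1, 9), Mul(Add(819, x), Add(-243, x))) = Mul(Rational(1, 9), Mul(Add(-243, x), Add(819, x))) = Mul(Rational(1, 9), Add(-243, x), Add(819, x)))
Pow(Function('v')(-660), -1) = Pow(Add(-22113, Mul(64, -660), Mul(Rational(1, 9), Pow(-660, 2))), -1) = Pow(Add(-22113, -42240, Mul(Rational(1, 9), 435600)), -1) = Pow(Add(-22113, -42240, 48400), -1) = Pow(-15953, -1) = Rational(-1, 15953)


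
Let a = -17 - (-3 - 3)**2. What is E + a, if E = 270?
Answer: 217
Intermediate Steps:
a = -53 (a = -17 - 1*(-6)**2 = -17 - 1*36 = -17 - 36 = -53)
E + a = 270 - 53 = 217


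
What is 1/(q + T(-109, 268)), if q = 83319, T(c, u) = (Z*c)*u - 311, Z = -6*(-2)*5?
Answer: -1/1669712 ≈ -5.9891e-7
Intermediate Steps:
Z = 60 (Z = 12*5 = 60)
T(c, u) = -311 + 60*c*u (T(c, u) = (60*c)*u - 311 = 60*c*u - 311 = -311 + 60*c*u)
1/(q + T(-109, 268)) = 1/(83319 + (-311 + 60*(-109)*268)) = 1/(83319 + (-311 - 1752720)) = 1/(83319 - 1753031) = 1/(-1669712) = -1/1669712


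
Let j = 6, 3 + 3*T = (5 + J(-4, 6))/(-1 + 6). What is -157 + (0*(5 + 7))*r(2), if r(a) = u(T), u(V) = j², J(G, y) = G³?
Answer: -157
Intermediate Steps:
T = -74/15 (T = -1 + ((5 + (-4)³)/(-1 + 6))/3 = -1 + ((5 - 64)/5)/3 = -1 + (-59*⅕)/3 = -1 + (⅓)*(-59/5) = -1 - 59/15 = -74/15 ≈ -4.9333)
u(V) = 36 (u(V) = 6² = 36)
r(a) = 36
-157 + (0*(5 + 7))*r(2) = -157 + (0*(5 + 7))*36 = -157 + (0*12)*36 = -157 + 0*36 = -157 + 0 = -157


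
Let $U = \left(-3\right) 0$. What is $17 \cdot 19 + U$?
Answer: $323$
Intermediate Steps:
$U = 0$
$17 \cdot 19 + U = 17 \cdot 19 + 0 = 323 + 0 = 323$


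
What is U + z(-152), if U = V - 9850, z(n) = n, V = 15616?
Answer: 5614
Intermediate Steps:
U = 5766 (U = 15616 - 9850 = 5766)
U + z(-152) = 5766 - 152 = 5614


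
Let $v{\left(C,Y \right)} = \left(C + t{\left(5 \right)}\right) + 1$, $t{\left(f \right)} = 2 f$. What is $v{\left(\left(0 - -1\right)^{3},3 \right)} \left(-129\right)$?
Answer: $-1548$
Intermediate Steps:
$v{\left(C,Y \right)} = 11 + C$ ($v{\left(C,Y \right)} = \left(C + 2 \cdot 5\right) + 1 = \left(C + 10\right) + 1 = \left(10 + C\right) + 1 = 11 + C$)
$v{\left(\left(0 - -1\right)^{3},3 \right)} \left(-129\right) = \left(11 + \left(0 - -1\right)^{3}\right) \left(-129\right) = \left(11 + \left(0 + 1\right)^{3}\right) \left(-129\right) = \left(11 + 1^{3}\right) \left(-129\right) = \left(11 + 1\right) \left(-129\right) = 12 \left(-129\right) = -1548$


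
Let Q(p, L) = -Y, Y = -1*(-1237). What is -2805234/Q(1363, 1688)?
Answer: 2805234/1237 ≈ 2267.8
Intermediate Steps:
Y = 1237
Q(p, L) = -1237 (Q(p, L) = -1*1237 = -1237)
-2805234/Q(1363, 1688) = -2805234/(-1237) = -2805234*(-1/1237) = 2805234/1237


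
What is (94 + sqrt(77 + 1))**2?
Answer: (94 + sqrt(78))**2 ≈ 10574.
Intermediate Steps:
(94 + sqrt(77 + 1))**2 = (94 + sqrt(78))**2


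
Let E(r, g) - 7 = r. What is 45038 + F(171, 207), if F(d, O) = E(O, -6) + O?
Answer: 45459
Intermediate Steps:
E(r, g) = 7 + r
F(d, O) = 7 + 2*O (F(d, O) = (7 + O) + O = 7 + 2*O)
45038 + F(171, 207) = 45038 + (7 + 2*207) = 45038 + (7 + 414) = 45038 + 421 = 45459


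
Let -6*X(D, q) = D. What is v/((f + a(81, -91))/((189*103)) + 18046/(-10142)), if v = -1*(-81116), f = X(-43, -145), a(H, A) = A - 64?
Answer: -48045245443272/1058402423 ≈ -45394.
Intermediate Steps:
a(H, A) = -64 + A
X(D, q) = -D/6
f = 43/6 (f = -⅙*(-43) = 43/6 ≈ 7.1667)
v = 81116
v/((f + a(81, -91))/((189*103)) + 18046/(-10142)) = 81116/((43/6 + (-64 - 91))/((189*103)) + 18046/(-10142)) = 81116/((43/6 - 155)/19467 + 18046*(-1/10142)) = 81116/(-887/6*1/19467 - 9023/5071) = 81116/(-887/116802 - 9023/5071) = 81116/(-1058402423/592302942) = 81116*(-592302942/1058402423) = -48045245443272/1058402423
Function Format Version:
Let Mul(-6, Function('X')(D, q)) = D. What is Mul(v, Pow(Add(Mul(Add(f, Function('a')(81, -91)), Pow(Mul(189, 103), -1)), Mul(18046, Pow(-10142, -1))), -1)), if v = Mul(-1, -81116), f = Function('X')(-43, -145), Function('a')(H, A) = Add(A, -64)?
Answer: Rational(-48045245443272, 1058402423) ≈ -45394.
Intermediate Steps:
Function('a')(H, A) = Add(-64, A)
Function('X')(D, q) = Mul(Rational(-1, 6), D)
f = Rational(43, 6) (f = Mul(Rational(-1, 6), -43) = Rational(43, 6) ≈ 7.1667)
v = 81116
Mul(v, Pow(Add(Mul(Add(f, Function('a')(81, -91)), Pow(Mul(189, 103), -1)), Mul(18046, Pow(-10142, -1))), -1)) = Mul(81116, Pow(Add(Mul(Add(Rational(43, 6), Add(-64, -91)), Pow(Mul(189, 103), -1)), Mul(18046, Pow(-10142, -1))), -1)) = Mul(81116, Pow(Add(Mul(Add(Rational(43, 6), -155), Pow(19467, -1)), Mul(18046, Rational(-1, 10142))), -1)) = Mul(81116, Pow(Add(Mul(Rational(-887, 6), Rational(1, 19467)), Rational(-9023, 5071)), -1)) = Mul(81116, Pow(Add(Rational(-887, 116802), Rational(-9023, 5071)), -1)) = Mul(81116, Pow(Rational(-1058402423, 592302942), -1)) = Mul(81116, Rational(-592302942, 1058402423)) = Rational(-48045245443272, 1058402423)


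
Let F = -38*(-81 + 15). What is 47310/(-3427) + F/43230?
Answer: -30857824/2244685 ≈ -13.747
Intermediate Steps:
F = 2508 (F = -38*(-66) = 2508)
47310/(-3427) + F/43230 = 47310/(-3427) + 2508/43230 = 47310*(-1/3427) + 2508*(1/43230) = -47310/3427 + 38/655 = -30857824/2244685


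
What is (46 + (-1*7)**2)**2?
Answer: 9025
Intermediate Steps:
(46 + (-1*7)**2)**2 = (46 + (-7)**2)**2 = (46 + 49)**2 = 95**2 = 9025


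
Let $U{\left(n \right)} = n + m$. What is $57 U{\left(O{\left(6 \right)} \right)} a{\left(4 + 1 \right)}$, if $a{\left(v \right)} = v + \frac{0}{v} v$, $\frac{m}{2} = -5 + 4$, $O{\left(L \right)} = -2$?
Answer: $-1140$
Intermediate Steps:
$m = -2$ ($m = 2 \left(-5 + 4\right) = 2 \left(-1\right) = -2$)
$U{\left(n \right)} = -2 + n$ ($U{\left(n \right)} = n - 2 = -2 + n$)
$a{\left(v \right)} = v$ ($a{\left(v \right)} = v + 0 v = v + 0 = v$)
$57 U{\left(O{\left(6 \right)} \right)} a{\left(4 + 1 \right)} = 57 \left(-2 - 2\right) \left(4 + 1\right) = 57 \left(-4\right) 5 = \left(-228\right) 5 = -1140$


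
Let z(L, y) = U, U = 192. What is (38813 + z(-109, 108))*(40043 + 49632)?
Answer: 3497773375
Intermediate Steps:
z(L, y) = 192
(38813 + z(-109, 108))*(40043 + 49632) = (38813 + 192)*(40043 + 49632) = 39005*89675 = 3497773375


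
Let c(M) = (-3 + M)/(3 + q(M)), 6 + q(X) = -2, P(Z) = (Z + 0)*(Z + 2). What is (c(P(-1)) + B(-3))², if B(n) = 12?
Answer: 4096/25 ≈ 163.84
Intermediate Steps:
P(Z) = Z*(2 + Z)
q(X) = -8 (q(X) = -6 - 2 = -8)
c(M) = ⅗ - M/5 (c(M) = (-3 + M)/(3 - 8) = (-3 + M)/(-5) = (-3 + M)*(-⅕) = ⅗ - M/5)
(c(P(-1)) + B(-3))² = ((⅗ - (-1)*(2 - 1)/5) + 12)² = ((⅗ - (-1)/5) + 12)² = ((⅗ - ⅕*(-1)) + 12)² = ((⅗ + ⅕) + 12)² = (⅘ + 12)² = (64/5)² = 4096/25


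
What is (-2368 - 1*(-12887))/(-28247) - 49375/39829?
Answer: -1813656876/1125049763 ≈ -1.6121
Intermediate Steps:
(-2368 - 1*(-12887))/(-28247) - 49375/39829 = (-2368 + 12887)*(-1/28247) - 49375*1/39829 = 10519*(-1/28247) - 49375/39829 = -10519/28247 - 49375/39829 = -1813656876/1125049763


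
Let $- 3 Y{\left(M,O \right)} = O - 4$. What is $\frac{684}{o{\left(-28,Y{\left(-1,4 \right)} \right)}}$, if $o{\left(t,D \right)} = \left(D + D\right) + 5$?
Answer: $\frac{684}{5} \approx 136.8$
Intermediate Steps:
$Y{\left(M,O \right)} = \frac{4}{3} - \frac{O}{3}$ ($Y{\left(M,O \right)} = - \frac{O - 4}{3} = - \frac{-4 + O}{3} = \frac{4}{3} - \frac{O}{3}$)
$o{\left(t,D \right)} = 5 + 2 D$ ($o{\left(t,D \right)} = 2 D + 5 = 5 + 2 D$)
$\frac{684}{o{\left(-28,Y{\left(-1,4 \right)} \right)}} = \frac{684}{5 + 2 \left(\frac{4}{3} - \frac{4}{3}\right)} = \frac{684}{5 + 2 \cdot 0} = \frac{684}{5 + 0} = \frac{684}{5}$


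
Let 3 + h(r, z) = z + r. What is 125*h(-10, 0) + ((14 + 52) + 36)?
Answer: -1523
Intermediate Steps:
h(r, z) = -3 + r + z (h(r, z) = -3 + (z + r) = -3 + (r + z) = -3 + r + z)
125*h(-10, 0) + ((14 + 52) + 36) = 125*(-3 - 10 + 0) + ((14 + 52) + 36) = 125*(-13) + (66 + 36) = -1625 + 102 = -1523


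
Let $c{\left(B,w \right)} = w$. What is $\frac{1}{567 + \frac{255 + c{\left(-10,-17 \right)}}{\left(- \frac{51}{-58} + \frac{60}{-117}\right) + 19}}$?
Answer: $\frac{43807}{25376925} \approx 0.0017263$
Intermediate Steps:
$\frac{1}{567 + \frac{255 + c{\left(-10,-17 \right)}}{\left(- \frac{51}{-58} + \frac{60}{-117}\right) + 19}} = \frac{1}{567 + \frac{255 - 17}{\left(- \frac{51}{-58} + \frac{60}{-117}\right) + 19}} = \frac{1}{567 + \frac{238}{\left(\left(-51\right) \left(- \frac{1}{58}\right) + 60 \left(- \frac{1}{117}\right)\right) + 19}} = \frac{1}{567 + \frac{238}{\left(\frac{51}{58} - \frac{20}{39}\right) + 19}} = \frac{1}{567 + \frac{238}{\frac{829}{2262} + 19}} = \frac{1}{567 + \frac{238}{\frac{43807}{2262}}} = \frac{1}{567 + 238 \cdot \frac{2262}{43807}} = \frac{1}{567 + \frac{538356}{43807}} = \frac{1}{\frac{25376925}{43807}} = \frac{43807}{25376925}$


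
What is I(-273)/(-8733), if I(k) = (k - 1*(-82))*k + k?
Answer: -17290/2911 ≈ -5.9395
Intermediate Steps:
I(k) = k + k*(82 + k) (I(k) = (k + 82)*k + k = (82 + k)*k + k = k*(82 + k) + k = k + k*(82 + k))
I(-273)/(-8733) = -273*(83 - 273)/(-8733) = -273*(-190)*(-1/8733) = 51870*(-1/8733) = -17290/2911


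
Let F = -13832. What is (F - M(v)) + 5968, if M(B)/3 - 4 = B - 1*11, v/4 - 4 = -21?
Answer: -7639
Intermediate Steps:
v = -68 (v = 16 + 4*(-21) = 16 - 84 = -68)
M(B) = -21 + 3*B (M(B) = 12 + 3*(B - 1*11) = 12 + 3*(B - 11) = 12 + 3*(-11 + B) = 12 + (-33 + 3*B) = -21 + 3*B)
(F - M(v)) + 5968 = (-13832 - (-21 + 3*(-68))) + 5968 = (-13832 - (-21 - 204)) + 5968 = (-13832 - 1*(-225)) + 5968 = (-13832 + 225) + 5968 = -13607 + 5968 = -7639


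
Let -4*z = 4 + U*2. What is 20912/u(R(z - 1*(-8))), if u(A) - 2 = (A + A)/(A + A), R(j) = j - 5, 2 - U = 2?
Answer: 20912/3 ≈ 6970.7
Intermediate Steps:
U = 0 (U = 2 - 1*2 = 2 - 2 = 0)
z = -1 (z = -(4 + 0*2)/4 = -(4 + 0)/4 = -¼*4 = -1)
R(j) = -5 + j
u(A) = 3 (u(A) = 2 + (A + A)/(A + A) = 2 + (2*A)/((2*A)) = 2 + (2*A)*(1/(2*A)) = 2 + 1 = 3)
20912/u(R(z - 1*(-8))) = 20912/3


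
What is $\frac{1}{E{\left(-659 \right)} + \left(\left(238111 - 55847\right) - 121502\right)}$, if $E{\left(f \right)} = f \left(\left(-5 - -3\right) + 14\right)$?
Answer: $\frac{1}{52854} \approx 1.892 \cdot 10^{-5}$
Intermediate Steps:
$E{\left(f \right)} = 12 f$ ($E{\left(f \right)} = f \left(\left(-5 + 3\right) + 14\right) = f \left(-2 + 14\right) = f 12 = 12 f$)
$\frac{1}{E{\left(-659 \right)} + \left(\left(238111 - 55847\right) - 121502\right)} = \frac{1}{12 \left(-659\right) + \left(\left(238111 - 55847\right) - 121502\right)} = \frac{1}{-7908 + \left(182264 - 121502\right)} = \frac{1}{-7908 + 60762} = \frac{1}{52854}$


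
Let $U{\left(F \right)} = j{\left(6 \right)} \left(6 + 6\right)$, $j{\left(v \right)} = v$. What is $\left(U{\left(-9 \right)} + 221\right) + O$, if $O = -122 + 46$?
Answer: $217$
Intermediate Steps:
$U{\left(F \right)} = 72$ ($U{\left(F \right)} = 6 \left(6 + 6\right) = 6 \cdot 12 = 72$)
$O = -76$
$\left(U{\left(-9 \right)} + 221\right) + O = \left(72 + 221\right) - 76 = 293 - 76 = 217$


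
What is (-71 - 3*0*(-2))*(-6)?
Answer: 426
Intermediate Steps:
(-71 - 3*0*(-2))*(-6) = (-71 + 0*(-2))*(-6) = (-71 + 0)*(-6) = -71*(-6) = 426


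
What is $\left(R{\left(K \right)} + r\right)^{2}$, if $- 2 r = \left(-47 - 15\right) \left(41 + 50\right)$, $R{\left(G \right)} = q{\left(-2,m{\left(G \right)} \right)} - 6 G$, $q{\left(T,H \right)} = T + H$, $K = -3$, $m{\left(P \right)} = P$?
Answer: $8031556$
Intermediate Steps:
$q{\left(T,H \right)} = H + T$
$R{\left(G \right)} = -2 - 5 G$ ($R{\left(G \right)} = \left(G - 2\right) - 6 G = \left(-2 + G\right) - 6 G = -2 - 5 G$)
$r = 2821$ ($r = - \frac{\left(-47 - 15\right) \left(41 + 50\right)}{2} = - \frac{\left(-62\right) 91}{2} = \left(- \frac{1}{2}\right) \left(-5642\right) = 2821$)
$\left(R{\left(K \right)} + r\right)^{2} = \left(\left(-2 - -15\right) + 2821\right)^{2} = \left(\left(-2 + 15\right) + 2821\right)^{2} = \left(13 + 2821\right)^{2} = 2834^{2} = 8031556$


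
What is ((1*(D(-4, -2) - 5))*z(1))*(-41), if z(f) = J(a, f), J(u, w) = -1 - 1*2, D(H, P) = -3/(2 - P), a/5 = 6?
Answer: -2829/4 ≈ -707.25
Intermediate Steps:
a = 30 (a = 5*6 = 30)
J(u, w) = -3 (J(u, w) = -1 - 2 = -3)
z(f) = -3
((1*(D(-4, -2) - 5))*z(1))*(-41) = ((1*(3/(-2 - 2) - 5))*(-3))*(-41) = ((1*(3/(-4) - 5))*(-3))*(-41) = ((1*(3*(-¼) - 5))*(-3))*(-41) = ((1*(-¾ - 5))*(-3))*(-41) = ((1*(-23/4))*(-3))*(-41) = -23/4*(-3)*(-41) = (69/4)*(-41) = -2829/4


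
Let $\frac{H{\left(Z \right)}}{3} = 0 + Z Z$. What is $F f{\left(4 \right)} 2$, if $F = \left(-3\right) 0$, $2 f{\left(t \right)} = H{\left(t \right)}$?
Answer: $0$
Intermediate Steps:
$H{\left(Z \right)} = 3 Z^{2}$ ($H{\left(Z \right)} = 3 \left(0 + Z Z\right) = 3 \left(0 + Z^{2}\right) = 3 Z^{2}$)
$f{\left(t \right)} = \frac{3 t^{2}}{2}$
$F = 0$
$F f{\left(4 \right)} 2 = 0 \frac{3 \cdot 4^{2}}{2} \cdot 2 = 0 \cdot \frac{3}{2} \cdot 16 \cdot 2 = 0 \cdot 24 \cdot 2 = 0 \cdot 2 = 0$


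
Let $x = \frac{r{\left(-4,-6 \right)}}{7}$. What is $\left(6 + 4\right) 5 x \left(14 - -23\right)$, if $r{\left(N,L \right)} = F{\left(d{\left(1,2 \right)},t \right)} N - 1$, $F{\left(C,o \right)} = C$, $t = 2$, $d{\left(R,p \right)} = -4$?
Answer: $\frac{27750}{7} \approx 3964.3$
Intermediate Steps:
$r{\left(N,L \right)} = -1 - 4 N$ ($r{\left(N,L \right)} = - 4 N - 1 = -1 - 4 N$)
$x = \frac{15}{7}$ ($x = \frac{-1 - -16}{7} = \left(-1 + 16\right) \frac{1}{7} = 15 \cdot \frac{1}{7} = \frac{15}{7} \approx 2.1429$)
$\left(6 + 4\right) 5 x \left(14 - -23\right) = \left(6 + 4\right) 5 \cdot \frac{15}{7} \left(14 - -23\right) = 10 \cdot 5 \cdot \frac{15}{7} \left(14 + 23\right) = 50 \cdot \frac{15}{7} \cdot 37 = \frac{750}{7} \cdot 37 = \frac{27750}{7}$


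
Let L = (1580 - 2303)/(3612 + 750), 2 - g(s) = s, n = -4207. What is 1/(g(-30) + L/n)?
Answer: 6116978/195743537 ≈ 0.031250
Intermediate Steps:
g(s) = 2 - s
L = -241/1454 (L = -723/4362 = -723*1/4362 = -241/1454 ≈ -0.16575)
1/(g(-30) + L/n) = 1/((2 - 1*(-30)) - 241/1454/(-4207)) = 1/((2 + 30) - 241/1454*(-1/4207)) = 1/(32 + 241/6116978) = 1/(195743537/6116978) = 6116978/195743537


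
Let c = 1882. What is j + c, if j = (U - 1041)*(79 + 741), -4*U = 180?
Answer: -888638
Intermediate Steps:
U = -45 (U = -1/4*180 = -45)
j = -890520 (j = (-45 - 1041)*(79 + 741) = -1086*820 = -890520)
j + c = -890520 + 1882 = -888638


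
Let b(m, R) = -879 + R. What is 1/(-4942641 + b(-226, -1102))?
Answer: -1/4944622 ≈ -2.0224e-7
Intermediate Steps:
1/(-4942641 + b(-226, -1102)) = 1/(-4942641 + (-879 - 1102)) = 1/(-4942641 - 1981) = 1/(-4944622) = -1/4944622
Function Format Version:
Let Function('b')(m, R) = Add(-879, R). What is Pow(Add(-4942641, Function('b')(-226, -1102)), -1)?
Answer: Rational(-1, 4944622) ≈ -2.0224e-7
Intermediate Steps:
Pow(Add(-4942641, Function('b')(-226, -1102)), -1) = Pow(Add(-4942641, Add(-879, -1102)), -1) = Pow(Add(-4942641, -1981), -1) = Pow(-4944622, -1) = Rational(-1, 4944622)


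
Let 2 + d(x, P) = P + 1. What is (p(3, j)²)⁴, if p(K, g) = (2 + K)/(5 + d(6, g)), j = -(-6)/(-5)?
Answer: 152587890625/1475789056 ≈ 103.39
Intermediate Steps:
j = -6/5 (j = -(-6)*(-1)/5 = -3*⅖ = -6/5 ≈ -1.2000)
d(x, P) = -1 + P (d(x, P) = -2 + (P + 1) = -2 + (1 + P) = -1 + P)
p(K, g) = (2 + K)/(4 + g) (p(K, g) = (2 + K)/(5 + (-1 + g)) = (2 + K)/(4 + g))
(p(3, j)²)⁴ = (((2 + 3)/(4 - 6/5))²)⁴ = ((5/(14/5))²)⁴ = (((5/14)*5)²)⁴ = ((25/14)²)⁴ = (625/196)⁴ = 152587890625/1475789056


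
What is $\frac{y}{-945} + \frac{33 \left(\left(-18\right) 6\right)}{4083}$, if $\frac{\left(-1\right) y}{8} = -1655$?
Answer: $- \frac{3828460}{257229} \approx -14.883$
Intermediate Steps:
$y = 13240$ ($y = \left(-8\right) \left(-1655\right) = 13240$)
$\frac{y}{-945} + \frac{33 \left(\left(-18\right) 6\right)}{4083} = \frac{13240}{-945} + \frac{33 \left(\left(-18\right) 6\right)}{4083} = 13240 \left(- \frac{1}{945}\right) + 33 \left(-108\right) \frac{1}{4083} = - \frac{2648}{189} - \frac{1188}{1361} = - \frac{3828460}{257229}$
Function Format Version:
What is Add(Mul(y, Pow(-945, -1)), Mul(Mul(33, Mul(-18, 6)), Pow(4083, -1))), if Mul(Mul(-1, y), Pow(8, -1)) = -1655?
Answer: Rational(-3828460, 257229) ≈ -14.883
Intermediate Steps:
y = 13240 (y = Mul(-8, -1655) = 13240)
Add(Mul(y, Pow(-945, -1)), Mul(Mul(33, Mul(-18, 6)), Pow(4083, -1))) = Add(Mul(13240, Pow(-945, -1)), Mul(Mul(33, Mul(-18, 6)), Pow(4083, -1))) = Add(Mul(13240, Rational(-1, 945)), Mul(Mul(33, -108), Rational(1, 4083))) = Add(Rational(-2648, 189), Mul(-3564, Rational(1, 4083))) = Add(Rational(-2648, 189), Rational(-1188, 1361)) = Rational(-3828460, 257229)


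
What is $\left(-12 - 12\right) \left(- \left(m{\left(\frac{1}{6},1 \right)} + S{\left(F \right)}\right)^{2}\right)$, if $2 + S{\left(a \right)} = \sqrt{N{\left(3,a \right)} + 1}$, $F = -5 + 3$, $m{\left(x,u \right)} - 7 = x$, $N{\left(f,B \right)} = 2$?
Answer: $\frac{2138}{3} + 248 \sqrt{3} \approx 1142.2$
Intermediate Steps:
$m{\left(x,u \right)} = 7 + x$
$F = -2$
$S{\left(a \right)} = -2 + \sqrt{3}$ ($S{\left(a \right)} = -2 + \sqrt{2 + 1} = -2 + \sqrt{3}$)
$\left(-12 - 12\right) \left(- \left(m{\left(\frac{1}{6},1 \right)} + S{\left(F \right)}\right)^{2}\right) = \left(-12 - 12\right) \left(- \left(\left(7 + \frac{1}{6}\right) - \left(2 - \sqrt{3}\right)\right)^{2}\right) = - 24 \left(- \left(\left(7 + \frac{1}{6}\right) - \left(2 - \sqrt{3}\right)\right)^{2}\right) = - 24 \left(- \left(\frac{43}{6} - \left(2 - \sqrt{3}\right)\right)^{2}\right) = - 24 \left(- \left(\frac{31}{6} + \sqrt{3}\right)^{2}\right) = 24 \left(\frac{31}{6} + \sqrt{3}\right)^{2}$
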